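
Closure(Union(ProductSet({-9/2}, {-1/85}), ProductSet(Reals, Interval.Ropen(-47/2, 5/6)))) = ProductSet(Reals, Interval(-47/2, 5/6))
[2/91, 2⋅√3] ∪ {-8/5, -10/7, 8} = {-8/5, -10/7, 8} ∪ [2/91, 2⋅√3]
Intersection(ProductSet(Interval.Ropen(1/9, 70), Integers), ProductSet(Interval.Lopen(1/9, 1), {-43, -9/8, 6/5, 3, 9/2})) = ProductSet(Interval.Lopen(1/9, 1), {-43, 3})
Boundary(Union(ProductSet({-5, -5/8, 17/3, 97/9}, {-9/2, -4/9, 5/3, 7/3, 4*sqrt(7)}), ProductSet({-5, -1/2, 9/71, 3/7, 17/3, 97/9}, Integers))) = Union(ProductSet({-5, -5/8, 17/3, 97/9}, {-9/2, -4/9, 5/3, 7/3, 4*sqrt(7)}), ProductSet({-5, -1/2, 9/71, 3/7, 17/3, 97/9}, Integers))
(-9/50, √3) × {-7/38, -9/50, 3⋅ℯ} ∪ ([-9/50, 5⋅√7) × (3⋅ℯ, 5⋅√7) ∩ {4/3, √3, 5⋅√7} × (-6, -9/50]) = (-9/50, √3) × {-7/38, -9/50, 3⋅ℯ}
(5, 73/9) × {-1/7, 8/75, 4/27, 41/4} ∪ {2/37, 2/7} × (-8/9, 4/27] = ({2/37, 2/7} × (-8/9, 4/27]) ∪ ((5, 73/9) × {-1/7, 8/75, 4/27, 41/4})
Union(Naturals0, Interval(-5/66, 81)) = Union(Interval(-5/66, 81), Naturals0)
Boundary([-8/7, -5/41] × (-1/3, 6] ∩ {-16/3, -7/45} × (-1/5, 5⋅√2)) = {-7/45} × [-1/5, 6]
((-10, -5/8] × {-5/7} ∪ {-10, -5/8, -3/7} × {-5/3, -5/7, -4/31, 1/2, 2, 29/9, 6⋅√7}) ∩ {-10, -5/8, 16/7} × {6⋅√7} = {-10, -5/8} × {6⋅√7}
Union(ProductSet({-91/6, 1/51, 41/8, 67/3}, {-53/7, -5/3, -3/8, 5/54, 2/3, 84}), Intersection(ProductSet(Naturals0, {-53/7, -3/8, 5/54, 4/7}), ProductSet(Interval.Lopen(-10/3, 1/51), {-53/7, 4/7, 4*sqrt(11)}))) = Union(ProductSet({-91/6, 1/51, 41/8, 67/3}, {-53/7, -5/3, -3/8, 5/54, 2/3, 84}), ProductSet(Range(0, 1, 1), {-53/7, 4/7}))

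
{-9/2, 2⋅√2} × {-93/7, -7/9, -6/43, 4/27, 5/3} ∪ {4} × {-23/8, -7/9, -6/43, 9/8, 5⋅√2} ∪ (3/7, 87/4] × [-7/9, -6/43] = ((3/7, 87/4] × [-7/9, -6/43]) ∪ ({4} × {-23/8, -7/9, -6/43, 9/8, 5⋅√2}) ∪ ({-9/2, 2⋅√2} × {-93/7, -7/9, -6/43, 4/27, 5/3})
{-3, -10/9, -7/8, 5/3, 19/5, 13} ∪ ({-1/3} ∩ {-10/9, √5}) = {-3, -10/9, -7/8, 5/3, 19/5, 13}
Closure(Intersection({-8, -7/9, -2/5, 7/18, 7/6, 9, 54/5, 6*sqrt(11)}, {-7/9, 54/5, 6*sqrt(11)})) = {-7/9, 54/5, 6*sqrt(11)}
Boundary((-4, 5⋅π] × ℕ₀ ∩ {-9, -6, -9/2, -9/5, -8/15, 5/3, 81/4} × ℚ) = {-9/5, -8/15, 5/3} × ℕ₀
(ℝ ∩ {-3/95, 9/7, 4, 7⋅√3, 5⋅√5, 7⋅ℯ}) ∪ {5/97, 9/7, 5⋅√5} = {-3/95, 5/97, 9/7, 4, 7⋅√3, 5⋅√5, 7⋅ℯ}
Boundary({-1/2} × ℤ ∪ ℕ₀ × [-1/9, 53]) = ({-1/2} × ℤ) ∪ (ℕ₀ × [-1/9, 53])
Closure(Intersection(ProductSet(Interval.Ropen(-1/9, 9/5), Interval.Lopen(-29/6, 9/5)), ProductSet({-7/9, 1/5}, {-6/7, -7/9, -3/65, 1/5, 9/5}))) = ProductSet({1/5}, {-6/7, -7/9, -3/65, 1/5, 9/5})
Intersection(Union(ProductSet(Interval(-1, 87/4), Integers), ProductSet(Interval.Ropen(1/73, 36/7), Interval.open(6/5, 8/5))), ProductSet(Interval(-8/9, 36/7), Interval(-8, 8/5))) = Union(ProductSet(Interval(-8/9, 36/7), Range(-8, 2, 1)), ProductSet(Interval.Ropen(1/73, 36/7), Interval.open(6/5, 8/5)))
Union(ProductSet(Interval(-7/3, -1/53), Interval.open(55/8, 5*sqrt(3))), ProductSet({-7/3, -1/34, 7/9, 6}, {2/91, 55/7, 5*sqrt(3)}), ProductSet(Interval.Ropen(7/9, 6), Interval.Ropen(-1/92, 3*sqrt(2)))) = Union(ProductSet({-7/3, -1/34, 7/9, 6}, {2/91, 55/7, 5*sqrt(3)}), ProductSet(Interval(-7/3, -1/53), Interval.open(55/8, 5*sqrt(3))), ProductSet(Interval.Ropen(7/9, 6), Interval.Ropen(-1/92, 3*sqrt(2))))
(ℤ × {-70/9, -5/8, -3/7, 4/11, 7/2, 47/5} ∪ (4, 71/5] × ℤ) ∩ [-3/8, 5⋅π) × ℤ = (4, 71/5] × ℤ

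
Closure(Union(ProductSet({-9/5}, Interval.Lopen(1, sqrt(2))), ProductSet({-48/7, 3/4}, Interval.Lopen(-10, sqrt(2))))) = Union(ProductSet({-9/5}, Interval(1, sqrt(2))), ProductSet({-48/7, 3/4}, Interval(-10, sqrt(2))))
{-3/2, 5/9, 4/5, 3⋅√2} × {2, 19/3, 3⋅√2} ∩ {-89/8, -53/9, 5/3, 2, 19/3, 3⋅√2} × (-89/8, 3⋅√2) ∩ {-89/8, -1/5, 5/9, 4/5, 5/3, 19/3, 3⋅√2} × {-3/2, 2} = {3⋅√2} × {2}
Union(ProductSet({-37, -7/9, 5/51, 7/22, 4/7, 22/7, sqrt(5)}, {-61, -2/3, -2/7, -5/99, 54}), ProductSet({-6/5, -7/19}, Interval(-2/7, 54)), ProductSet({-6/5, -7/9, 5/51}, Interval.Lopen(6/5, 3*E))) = Union(ProductSet({-6/5, -7/19}, Interval(-2/7, 54)), ProductSet({-6/5, -7/9, 5/51}, Interval.Lopen(6/5, 3*E)), ProductSet({-37, -7/9, 5/51, 7/22, 4/7, 22/7, sqrt(5)}, {-61, -2/3, -2/7, -5/99, 54}))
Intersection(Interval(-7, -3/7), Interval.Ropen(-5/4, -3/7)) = Interval.Ropen(-5/4, -3/7)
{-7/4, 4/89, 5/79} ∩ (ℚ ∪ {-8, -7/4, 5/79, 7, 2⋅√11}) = {-7/4, 4/89, 5/79}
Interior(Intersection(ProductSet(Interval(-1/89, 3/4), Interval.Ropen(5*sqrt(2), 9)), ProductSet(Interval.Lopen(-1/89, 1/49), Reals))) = ProductSet(Interval.open(-1/89, 1/49), Interval.open(5*sqrt(2), 9))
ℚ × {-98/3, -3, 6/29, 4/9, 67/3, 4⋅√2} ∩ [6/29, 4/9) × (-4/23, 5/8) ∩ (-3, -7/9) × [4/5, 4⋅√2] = ∅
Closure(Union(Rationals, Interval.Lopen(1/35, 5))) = Union(Interval(-oo, oo), Rationals)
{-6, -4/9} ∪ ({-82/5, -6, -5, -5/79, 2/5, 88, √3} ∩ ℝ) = {-82/5, -6, -5, -4/9, -5/79, 2/5, 88, √3}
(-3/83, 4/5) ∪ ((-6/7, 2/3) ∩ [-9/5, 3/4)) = (-6/7, 4/5)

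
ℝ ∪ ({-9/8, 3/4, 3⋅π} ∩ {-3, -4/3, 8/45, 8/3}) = ℝ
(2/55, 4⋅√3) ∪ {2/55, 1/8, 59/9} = [2/55, 4⋅√3)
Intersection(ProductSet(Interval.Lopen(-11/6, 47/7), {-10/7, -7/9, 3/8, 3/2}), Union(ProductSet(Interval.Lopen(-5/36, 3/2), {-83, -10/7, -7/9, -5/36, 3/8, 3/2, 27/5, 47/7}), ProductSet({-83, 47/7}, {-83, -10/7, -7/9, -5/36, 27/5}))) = Union(ProductSet({47/7}, {-10/7, -7/9}), ProductSet(Interval.Lopen(-5/36, 3/2), {-10/7, -7/9, 3/8, 3/2}))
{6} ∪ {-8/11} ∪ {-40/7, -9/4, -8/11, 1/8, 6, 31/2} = {-40/7, -9/4, -8/11, 1/8, 6, 31/2}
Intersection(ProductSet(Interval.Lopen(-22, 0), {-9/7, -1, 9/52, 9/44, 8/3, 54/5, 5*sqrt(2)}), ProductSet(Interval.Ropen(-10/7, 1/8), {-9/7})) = ProductSet(Interval(-10/7, 0), {-9/7})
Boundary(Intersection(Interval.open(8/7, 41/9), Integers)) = Range(2, 5, 1)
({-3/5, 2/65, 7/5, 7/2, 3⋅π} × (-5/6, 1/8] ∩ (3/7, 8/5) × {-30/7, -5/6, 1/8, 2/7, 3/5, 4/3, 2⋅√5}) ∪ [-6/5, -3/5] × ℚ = ({7/5} × {1/8}) ∪ ([-6/5, -3/5] × ℚ)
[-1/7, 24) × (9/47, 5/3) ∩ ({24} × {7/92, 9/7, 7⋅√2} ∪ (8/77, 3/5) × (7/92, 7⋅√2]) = (8/77, 3/5) × (9/47, 5/3)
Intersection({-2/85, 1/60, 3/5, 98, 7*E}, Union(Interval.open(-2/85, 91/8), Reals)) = {-2/85, 1/60, 3/5, 98, 7*E}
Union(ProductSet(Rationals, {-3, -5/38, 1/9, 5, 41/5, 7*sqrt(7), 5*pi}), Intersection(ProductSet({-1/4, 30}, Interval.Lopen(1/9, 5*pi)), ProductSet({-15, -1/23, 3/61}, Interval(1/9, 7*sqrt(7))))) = ProductSet(Rationals, {-3, -5/38, 1/9, 5, 41/5, 7*sqrt(7), 5*pi})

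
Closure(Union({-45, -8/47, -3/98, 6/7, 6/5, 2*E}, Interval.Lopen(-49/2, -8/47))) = Union({-45, -3/98, 6/7, 6/5, 2*E}, Interval(-49/2, -8/47))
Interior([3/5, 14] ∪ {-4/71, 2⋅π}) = (3/5, 14)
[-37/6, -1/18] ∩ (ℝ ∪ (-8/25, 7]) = [-37/6, -1/18]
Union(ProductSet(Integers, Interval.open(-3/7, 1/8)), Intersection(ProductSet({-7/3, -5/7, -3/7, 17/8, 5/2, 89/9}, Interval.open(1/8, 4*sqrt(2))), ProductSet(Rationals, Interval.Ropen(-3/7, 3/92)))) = ProductSet(Integers, Interval.open(-3/7, 1/8))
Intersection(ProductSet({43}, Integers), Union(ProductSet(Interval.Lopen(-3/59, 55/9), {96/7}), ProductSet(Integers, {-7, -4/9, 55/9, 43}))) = ProductSet({43}, {-7, 43})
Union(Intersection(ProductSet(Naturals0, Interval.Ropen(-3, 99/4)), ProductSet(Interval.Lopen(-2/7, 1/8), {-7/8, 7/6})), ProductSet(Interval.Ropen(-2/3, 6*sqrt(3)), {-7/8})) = Union(ProductSet(Interval.Ropen(-2/3, 6*sqrt(3)), {-7/8}), ProductSet(Range(0, 1, 1), {-7/8, 7/6}))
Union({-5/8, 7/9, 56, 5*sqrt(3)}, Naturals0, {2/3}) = Union({-5/8, 2/3, 7/9, 5*sqrt(3)}, Naturals0)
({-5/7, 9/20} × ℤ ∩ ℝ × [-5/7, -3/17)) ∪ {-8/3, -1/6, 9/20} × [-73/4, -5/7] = {-8/3, -1/6, 9/20} × [-73/4, -5/7]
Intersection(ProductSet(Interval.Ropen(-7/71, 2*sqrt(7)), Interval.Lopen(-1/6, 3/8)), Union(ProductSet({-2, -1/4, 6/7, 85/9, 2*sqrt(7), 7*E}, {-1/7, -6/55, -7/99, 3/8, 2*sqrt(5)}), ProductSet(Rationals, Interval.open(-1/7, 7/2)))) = Union(ProductSet({6/7}, {-1/7, -6/55, -7/99, 3/8}), ProductSet(Intersection(Interval.Ropen(-7/71, 2*sqrt(7)), Rationals), Interval.Lopen(-1/7, 3/8)))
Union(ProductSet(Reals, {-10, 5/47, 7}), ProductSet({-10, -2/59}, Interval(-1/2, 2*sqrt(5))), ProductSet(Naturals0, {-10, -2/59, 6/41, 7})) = Union(ProductSet({-10, -2/59}, Interval(-1/2, 2*sqrt(5))), ProductSet(Naturals0, {-10, -2/59, 6/41, 7}), ProductSet(Reals, {-10, 5/47, 7}))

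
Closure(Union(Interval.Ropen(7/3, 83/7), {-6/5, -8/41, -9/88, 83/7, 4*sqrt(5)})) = Union({-6/5, -8/41, -9/88}, Interval(7/3, 83/7))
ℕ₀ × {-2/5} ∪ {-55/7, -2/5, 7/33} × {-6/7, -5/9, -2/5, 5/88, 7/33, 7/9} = (ℕ₀ × {-2/5}) ∪ ({-55/7, -2/5, 7/33} × {-6/7, -5/9, -2/5, 5/88, 7/33, 7/9})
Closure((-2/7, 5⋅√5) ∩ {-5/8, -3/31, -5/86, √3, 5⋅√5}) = {-3/31, -5/86, √3}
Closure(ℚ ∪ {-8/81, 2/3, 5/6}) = ℝ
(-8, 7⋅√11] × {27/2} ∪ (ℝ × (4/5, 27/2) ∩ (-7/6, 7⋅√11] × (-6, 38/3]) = ((-8, 7⋅√11] × {27/2}) ∪ ((-7/6, 7⋅√11] × (4/5, 38/3])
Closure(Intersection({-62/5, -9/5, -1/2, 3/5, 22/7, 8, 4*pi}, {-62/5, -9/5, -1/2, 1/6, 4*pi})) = {-62/5, -9/5, -1/2, 4*pi}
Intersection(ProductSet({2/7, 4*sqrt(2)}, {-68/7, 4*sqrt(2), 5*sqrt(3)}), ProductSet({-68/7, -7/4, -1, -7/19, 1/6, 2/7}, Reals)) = ProductSet({2/7}, {-68/7, 4*sqrt(2), 5*sqrt(3)})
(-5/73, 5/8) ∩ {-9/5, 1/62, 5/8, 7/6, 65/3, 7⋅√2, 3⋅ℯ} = {1/62}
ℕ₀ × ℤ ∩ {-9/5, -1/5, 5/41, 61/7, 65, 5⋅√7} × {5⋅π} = ∅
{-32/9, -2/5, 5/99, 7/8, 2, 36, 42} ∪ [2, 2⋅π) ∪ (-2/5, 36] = {-32/9, 42} ∪ [-2/5, 36]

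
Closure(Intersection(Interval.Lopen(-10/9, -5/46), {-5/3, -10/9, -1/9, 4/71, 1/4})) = {-1/9}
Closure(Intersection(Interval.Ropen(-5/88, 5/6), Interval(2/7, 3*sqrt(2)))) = Interval(2/7, 5/6)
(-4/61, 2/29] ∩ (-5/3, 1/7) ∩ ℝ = (-4/61, 2/29]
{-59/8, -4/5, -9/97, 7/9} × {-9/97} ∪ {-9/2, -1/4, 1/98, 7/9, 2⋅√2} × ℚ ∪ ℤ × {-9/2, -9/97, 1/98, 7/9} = (ℤ × {-9/2, -9/97, 1/98, 7/9}) ∪ ({-59/8, -4/5, -9/97, 7/9} × {-9/97}) ∪ ({-9/2, -1/4, 1/98, 7/9, 2⋅√2} × ℚ)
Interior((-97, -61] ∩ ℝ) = (-97, -61)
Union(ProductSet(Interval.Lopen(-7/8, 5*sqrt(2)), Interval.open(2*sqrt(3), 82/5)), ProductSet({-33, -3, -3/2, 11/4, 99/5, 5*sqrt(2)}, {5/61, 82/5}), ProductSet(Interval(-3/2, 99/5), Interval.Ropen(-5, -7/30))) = Union(ProductSet({-33, -3, -3/2, 11/4, 99/5, 5*sqrt(2)}, {5/61, 82/5}), ProductSet(Interval(-3/2, 99/5), Interval.Ropen(-5, -7/30)), ProductSet(Interval.Lopen(-7/8, 5*sqrt(2)), Interval.open(2*sqrt(3), 82/5)))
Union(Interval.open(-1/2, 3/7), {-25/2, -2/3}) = Union({-25/2, -2/3}, Interval.open(-1/2, 3/7))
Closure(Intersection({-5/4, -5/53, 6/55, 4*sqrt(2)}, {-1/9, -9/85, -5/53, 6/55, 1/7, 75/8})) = {-5/53, 6/55}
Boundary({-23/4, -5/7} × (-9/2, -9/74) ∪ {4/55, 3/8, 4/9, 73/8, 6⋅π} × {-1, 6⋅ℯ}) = ({-23/4, -5/7} × [-9/2, -9/74]) ∪ ({4/55, 3/8, 4/9, 73/8, 6⋅π} × {-1, 6⋅ℯ})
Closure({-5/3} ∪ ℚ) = ℝ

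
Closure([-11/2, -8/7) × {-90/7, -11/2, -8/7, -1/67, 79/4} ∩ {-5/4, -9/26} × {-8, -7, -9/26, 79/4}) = {-5/4} × {79/4}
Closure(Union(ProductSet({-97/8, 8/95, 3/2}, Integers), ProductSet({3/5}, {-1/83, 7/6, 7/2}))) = Union(ProductSet({3/5}, {-1/83, 7/6, 7/2}), ProductSet({-97/8, 8/95, 3/2}, Integers))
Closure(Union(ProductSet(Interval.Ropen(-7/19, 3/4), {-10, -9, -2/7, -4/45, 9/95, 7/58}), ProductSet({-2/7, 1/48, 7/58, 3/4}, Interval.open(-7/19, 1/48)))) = Union(ProductSet({-2/7, 1/48, 7/58, 3/4}, Interval(-7/19, 1/48)), ProductSet(Interval(-7/19, 3/4), {-10, -9, -2/7, -4/45, 9/95, 7/58}))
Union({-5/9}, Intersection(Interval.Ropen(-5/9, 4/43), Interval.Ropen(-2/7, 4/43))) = Union({-5/9}, Interval.Ropen(-2/7, 4/43))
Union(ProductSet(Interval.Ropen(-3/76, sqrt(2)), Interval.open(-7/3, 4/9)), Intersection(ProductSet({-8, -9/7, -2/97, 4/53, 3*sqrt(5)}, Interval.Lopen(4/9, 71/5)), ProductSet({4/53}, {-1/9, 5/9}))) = Union(ProductSet({4/53}, {5/9}), ProductSet(Interval.Ropen(-3/76, sqrt(2)), Interval.open(-7/3, 4/9)))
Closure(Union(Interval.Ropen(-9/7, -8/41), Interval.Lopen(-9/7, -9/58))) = Interval(-9/7, -9/58)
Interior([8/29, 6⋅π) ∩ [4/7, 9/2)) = (4/7, 9/2)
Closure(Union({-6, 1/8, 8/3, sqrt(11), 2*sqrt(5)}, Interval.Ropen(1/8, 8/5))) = Union({-6, 8/3, sqrt(11), 2*sqrt(5)}, Interval(1/8, 8/5))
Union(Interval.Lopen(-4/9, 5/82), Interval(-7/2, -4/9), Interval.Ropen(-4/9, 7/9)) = Interval.Ropen(-7/2, 7/9)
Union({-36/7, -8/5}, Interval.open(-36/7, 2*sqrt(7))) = Interval.Ropen(-36/7, 2*sqrt(7))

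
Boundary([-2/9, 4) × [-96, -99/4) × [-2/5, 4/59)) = ((({-2/9, 4} × [-96, -99/4]) ∪ ([-2/9, 4] × {-96, -99/4})) × [-2/5, 4/59]) ∪ ((({-2/9, 4} × [-96, -99/4]) ∪ ([-2/9, 4] × {-96, -99/4}) ∪ ([-2/9, 4) × [-96, -99/4))) × {-2/5, 4/59})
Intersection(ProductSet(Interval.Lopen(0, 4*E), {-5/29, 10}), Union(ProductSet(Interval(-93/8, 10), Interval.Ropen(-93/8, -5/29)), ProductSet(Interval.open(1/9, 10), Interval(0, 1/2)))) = EmptySet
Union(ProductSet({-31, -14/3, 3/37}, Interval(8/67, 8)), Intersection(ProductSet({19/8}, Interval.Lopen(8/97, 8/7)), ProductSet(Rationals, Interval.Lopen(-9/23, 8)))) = Union(ProductSet({19/8}, Interval.Lopen(8/97, 8/7)), ProductSet({-31, -14/3, 3/37}, Interval(8/67, 8)))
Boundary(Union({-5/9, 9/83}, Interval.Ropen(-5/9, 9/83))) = {-5/9, 9/83}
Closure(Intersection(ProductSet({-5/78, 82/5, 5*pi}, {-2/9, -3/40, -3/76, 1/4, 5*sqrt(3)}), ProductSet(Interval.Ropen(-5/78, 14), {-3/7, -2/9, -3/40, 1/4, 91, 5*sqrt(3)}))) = ProductSet({-5/78}, {-2/9, -3/40, 1/4, 5*sqrt(3)})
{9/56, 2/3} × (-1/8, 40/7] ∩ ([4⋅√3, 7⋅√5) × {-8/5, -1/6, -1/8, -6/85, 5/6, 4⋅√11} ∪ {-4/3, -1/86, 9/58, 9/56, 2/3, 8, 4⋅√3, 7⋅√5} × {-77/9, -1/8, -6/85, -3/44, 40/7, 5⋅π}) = {9/56, 2/3} × {-6/85, -3/44, 40/7}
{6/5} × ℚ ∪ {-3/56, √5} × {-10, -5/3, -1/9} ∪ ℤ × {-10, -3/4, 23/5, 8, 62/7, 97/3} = ({6/5} × ℚ) ∪ (ℤ × {-10, -3/4, 23/5, 8, 62/7, 97/3}) ∪ ({-3/56, √5} × {-10, -5/3, -1/9})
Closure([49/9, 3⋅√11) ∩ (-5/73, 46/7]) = [49/9, 46/7]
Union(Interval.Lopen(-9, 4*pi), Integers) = Union(Integers, Interval(-9, 4*pi))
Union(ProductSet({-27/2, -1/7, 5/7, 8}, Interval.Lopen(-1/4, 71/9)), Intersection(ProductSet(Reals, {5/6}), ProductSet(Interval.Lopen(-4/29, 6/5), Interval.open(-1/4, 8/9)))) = Union(ProductSet({-27/2, -1/7, 5/7, 8}, Interval.Lopen(-1/4, 71/9)), ProductSet(Interval.Lopen(-4/29, 6/5), {5/6}))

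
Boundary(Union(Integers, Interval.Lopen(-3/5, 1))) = Union(Complement(Integers, Interval.open(-3/5, 1)), {-3/5})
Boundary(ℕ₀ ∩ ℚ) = ℕ₀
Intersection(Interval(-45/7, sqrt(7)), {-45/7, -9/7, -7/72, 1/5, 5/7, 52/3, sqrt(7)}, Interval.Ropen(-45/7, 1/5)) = {-45/7, -9/7, -7/72}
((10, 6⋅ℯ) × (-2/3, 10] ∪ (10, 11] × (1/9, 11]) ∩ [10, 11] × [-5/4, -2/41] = (10, 11] × (-2/3, -2/41]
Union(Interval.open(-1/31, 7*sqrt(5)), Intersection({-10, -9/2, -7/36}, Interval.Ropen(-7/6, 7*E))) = Union({-7/36}, Interval.open(-1/31, 7*sqrt(5)))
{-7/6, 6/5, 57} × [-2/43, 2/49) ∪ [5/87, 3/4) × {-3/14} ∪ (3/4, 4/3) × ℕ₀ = ((3/4, 4/3) × ℕ₀) ∪ ([5/87, 3/4) × {-3/14}) ∪ ({-7/6, 6/5, 57} × [-2/43, 2/49))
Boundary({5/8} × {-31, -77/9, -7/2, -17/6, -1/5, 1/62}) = {5/8} × {-31, -77/9, -7/2, -17/6, -1/5, 1/62}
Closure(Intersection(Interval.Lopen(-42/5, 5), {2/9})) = {2/9}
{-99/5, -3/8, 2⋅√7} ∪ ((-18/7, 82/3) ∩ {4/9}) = {-99/5, -3/8, 4/9, 2⋅√7}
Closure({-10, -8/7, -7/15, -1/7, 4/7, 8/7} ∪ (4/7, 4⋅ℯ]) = {-10, -8/7, -7/15, -1/7} ∪ [4/7, 4⋅ℯ]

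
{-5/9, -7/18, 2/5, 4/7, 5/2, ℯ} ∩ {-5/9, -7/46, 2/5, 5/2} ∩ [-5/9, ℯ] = {-5/9, 2/5, 5/2}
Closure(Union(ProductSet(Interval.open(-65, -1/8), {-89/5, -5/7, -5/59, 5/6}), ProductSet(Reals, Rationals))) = ProductSet(Reals, Reals)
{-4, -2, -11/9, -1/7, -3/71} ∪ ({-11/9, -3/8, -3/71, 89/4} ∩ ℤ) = {-4, -2, -11/9, -1/7, -3/71}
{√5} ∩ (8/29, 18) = {√5}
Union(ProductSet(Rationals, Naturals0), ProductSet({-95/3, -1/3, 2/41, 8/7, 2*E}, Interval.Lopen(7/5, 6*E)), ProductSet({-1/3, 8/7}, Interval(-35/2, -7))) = Union(ProductSet({-1/3, 8/7}, Interval(-35/2, -7)), ProductSet({-95/3, -1/3, 2/41, 8/7, 2*E}, Interval.Lopen(7/5, 6*E)), ProductSet(Rationals, Naturals0))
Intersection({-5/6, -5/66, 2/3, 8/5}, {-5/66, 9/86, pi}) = {-5/66}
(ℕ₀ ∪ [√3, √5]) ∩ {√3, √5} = {√3, √5}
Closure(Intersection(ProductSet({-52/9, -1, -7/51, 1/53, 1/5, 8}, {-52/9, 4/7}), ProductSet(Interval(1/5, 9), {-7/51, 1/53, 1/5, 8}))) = EmptySet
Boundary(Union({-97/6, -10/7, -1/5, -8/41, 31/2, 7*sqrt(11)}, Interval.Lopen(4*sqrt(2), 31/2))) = {-97/6, -10/7, -1/5, -8/41, 31/2, 7*sqrt(11), 4*sqrt(2)}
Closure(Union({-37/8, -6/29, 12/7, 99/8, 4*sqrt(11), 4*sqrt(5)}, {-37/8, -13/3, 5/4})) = {-37/8, -13/3, -6/29, 5/4, 12/7, 99/8, 4*sqrt(11), 4*sqrt(5)}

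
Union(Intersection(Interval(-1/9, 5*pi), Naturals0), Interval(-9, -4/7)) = Union(Interval(-9, -4/7), Range(0, 16, 1))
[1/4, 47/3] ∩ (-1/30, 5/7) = [1/4, 5/7)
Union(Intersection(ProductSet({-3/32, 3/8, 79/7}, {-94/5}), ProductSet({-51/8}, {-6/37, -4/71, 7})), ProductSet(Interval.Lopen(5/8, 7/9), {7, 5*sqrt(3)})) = ProductSet(Interval.Lopen(5/8, 7/9), {7, 5*sqrt(3)})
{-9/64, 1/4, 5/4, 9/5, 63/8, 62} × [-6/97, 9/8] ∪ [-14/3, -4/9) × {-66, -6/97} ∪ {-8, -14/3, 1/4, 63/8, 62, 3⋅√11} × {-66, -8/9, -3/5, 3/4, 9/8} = ([-14/3, -4/9) × {-66, -6/97}) ∪ ({-9/64, 1/4, 5/4, 9/5, 63/8, 62} × [-6/97, 9/8]) ∪ ({-8, -14/3, 1/4, 63/8, 62, 3⋅√11} × {-66, -8/9, -3/5, 3/4, 9/8})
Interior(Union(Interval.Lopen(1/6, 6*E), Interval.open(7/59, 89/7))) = Interval.open(7/59, 6*E)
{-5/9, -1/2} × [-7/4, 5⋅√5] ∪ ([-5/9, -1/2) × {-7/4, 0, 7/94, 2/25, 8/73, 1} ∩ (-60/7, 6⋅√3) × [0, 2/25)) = ([-5/9, -1/2) × {0, 7/94}) ∪ ({-5/9, -1/2} × [-7/4, 5⋅√5])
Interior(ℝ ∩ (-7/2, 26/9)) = (-7/2, 26/9)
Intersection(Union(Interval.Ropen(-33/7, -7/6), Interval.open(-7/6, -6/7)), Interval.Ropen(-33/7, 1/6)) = Union(Interval.Ropen(-33/7, -7/6), Interval.open(-7/6, -6/7))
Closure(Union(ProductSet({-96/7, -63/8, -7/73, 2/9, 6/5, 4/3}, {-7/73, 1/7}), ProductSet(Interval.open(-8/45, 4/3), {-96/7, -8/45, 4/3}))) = Union(ProductSet({-96/7, -63/8, -7/73, 2/9, 6/5, 4/3}, {-7/73, 1/7}), ProductSet(Interval(-8/45, 4/3), {-96/7, -8/45, 4/3}))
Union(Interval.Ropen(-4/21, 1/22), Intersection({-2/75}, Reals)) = Interval.Ropen(-4/21, 1/22)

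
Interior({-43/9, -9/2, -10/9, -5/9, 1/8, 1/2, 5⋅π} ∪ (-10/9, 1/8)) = (-10/9, 1/8)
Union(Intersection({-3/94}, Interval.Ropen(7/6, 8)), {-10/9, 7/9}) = {-10/9, 7/9}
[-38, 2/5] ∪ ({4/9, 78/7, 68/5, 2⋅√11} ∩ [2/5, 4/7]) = [-38, 2/5] ∪ {4/9}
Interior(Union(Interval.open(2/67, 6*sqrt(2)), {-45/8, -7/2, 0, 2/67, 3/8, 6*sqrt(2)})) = Interval.open(2/67, 6*sqrt(2))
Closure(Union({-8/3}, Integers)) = Union({-8/3}, Integers)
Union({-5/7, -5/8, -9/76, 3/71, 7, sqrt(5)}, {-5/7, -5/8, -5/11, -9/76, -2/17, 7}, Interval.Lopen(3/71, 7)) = Union({-5/7, -5/8, -5/11, -9/76, -2/17}, Interval(3/71, 7))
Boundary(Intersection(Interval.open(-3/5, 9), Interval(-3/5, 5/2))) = {-3/5, 5/2}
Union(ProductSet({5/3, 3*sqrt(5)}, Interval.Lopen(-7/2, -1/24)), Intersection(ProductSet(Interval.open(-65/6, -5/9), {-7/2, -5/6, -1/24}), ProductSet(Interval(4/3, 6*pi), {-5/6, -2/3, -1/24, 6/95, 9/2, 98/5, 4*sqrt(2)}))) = ProductSet({5/3, 3*sqrt(5)}, Interval.Lopen(-7/2, -1/24))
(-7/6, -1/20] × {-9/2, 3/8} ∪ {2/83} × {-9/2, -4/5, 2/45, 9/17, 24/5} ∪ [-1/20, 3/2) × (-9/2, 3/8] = ({2/83} × {-9/2, -4/5, 2/45, 9/17, 24/5}) ∪ ((-7/6, -1/20] × {-9/2, 3/8}) ∪ ([-1/20, 3/2) × (-9/2, 3/8])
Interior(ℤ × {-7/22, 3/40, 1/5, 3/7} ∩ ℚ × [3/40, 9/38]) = ∅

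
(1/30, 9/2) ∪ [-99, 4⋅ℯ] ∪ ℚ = ℚ ∪ [-99, 4⋅ℯ]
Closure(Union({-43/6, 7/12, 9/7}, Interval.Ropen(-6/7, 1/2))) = Union({-43/6, 7/12, 9/7}, Interval(-6/7, 1/2))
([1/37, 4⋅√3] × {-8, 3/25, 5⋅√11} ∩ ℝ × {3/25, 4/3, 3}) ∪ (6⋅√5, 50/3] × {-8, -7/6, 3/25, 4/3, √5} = ([1/37, 4⋅√3] × {3/25}) ∪ ((6⋅√5, 50/3] × {-8, -7/6, 3/25, 4/3, √5})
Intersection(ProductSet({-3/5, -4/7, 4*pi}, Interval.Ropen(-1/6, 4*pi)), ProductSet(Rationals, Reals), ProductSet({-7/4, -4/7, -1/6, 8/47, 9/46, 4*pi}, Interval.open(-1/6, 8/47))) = ProductSet({-4/7}, Interval.open(-1/6, 8/47))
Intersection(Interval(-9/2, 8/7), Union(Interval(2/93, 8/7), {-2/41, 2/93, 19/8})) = Union({-2/41}, Interval(2/93, 8/7))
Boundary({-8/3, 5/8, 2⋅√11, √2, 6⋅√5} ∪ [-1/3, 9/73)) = {-8/3, -1/3, 9/73, 5/8, 2⋅√11, √2, 6⋅√5}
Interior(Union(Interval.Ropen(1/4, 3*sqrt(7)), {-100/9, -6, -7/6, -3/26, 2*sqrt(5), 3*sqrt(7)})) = Interval.open(1/4, 3*sqrt(7))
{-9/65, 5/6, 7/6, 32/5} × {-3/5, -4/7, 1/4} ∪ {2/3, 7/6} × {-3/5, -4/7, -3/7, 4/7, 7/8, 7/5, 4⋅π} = ({-9/65, 5/6, 7/6, 32/5} × {-3/5, -4/7, 1/4}) ∪ ({2/3, 7/6} × {-3/5, -4/7, -3/7, 4/7, 7/8, 7/5, 4⋅π})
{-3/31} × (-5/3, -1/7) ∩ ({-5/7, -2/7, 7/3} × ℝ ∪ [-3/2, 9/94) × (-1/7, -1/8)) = ∅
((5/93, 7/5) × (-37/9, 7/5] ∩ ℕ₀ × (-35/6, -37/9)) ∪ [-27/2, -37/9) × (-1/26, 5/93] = [-27/2, -37/9) × (-1/26, 5/93]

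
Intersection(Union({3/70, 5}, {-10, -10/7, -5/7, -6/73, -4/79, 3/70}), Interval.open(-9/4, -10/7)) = EmptySet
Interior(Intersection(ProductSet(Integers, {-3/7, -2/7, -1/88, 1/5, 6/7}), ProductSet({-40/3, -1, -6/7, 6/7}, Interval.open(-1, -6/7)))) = EmptySet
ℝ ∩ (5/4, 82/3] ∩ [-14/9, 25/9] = (5/4, 25/9]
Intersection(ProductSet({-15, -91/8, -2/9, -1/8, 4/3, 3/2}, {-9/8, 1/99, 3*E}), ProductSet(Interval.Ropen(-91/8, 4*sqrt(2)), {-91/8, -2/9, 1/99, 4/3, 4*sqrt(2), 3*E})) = ProductSet({-91/8, -2/9, -1/8, 4/3, 3/2}, {1/99, 3*E})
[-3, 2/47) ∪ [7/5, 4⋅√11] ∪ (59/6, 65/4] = [-3, 2/47) ∪ [7/5, 65/4]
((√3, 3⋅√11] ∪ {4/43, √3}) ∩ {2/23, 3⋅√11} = {3⋅√11}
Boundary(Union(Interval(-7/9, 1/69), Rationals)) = Union(Interval(-oo, -7/9), Interval(1/69, oo))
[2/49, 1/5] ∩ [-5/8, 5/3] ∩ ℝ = [2/49, 1/5]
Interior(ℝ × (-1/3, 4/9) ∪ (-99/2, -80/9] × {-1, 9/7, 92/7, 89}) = ℝ × (-1/3, 4/9)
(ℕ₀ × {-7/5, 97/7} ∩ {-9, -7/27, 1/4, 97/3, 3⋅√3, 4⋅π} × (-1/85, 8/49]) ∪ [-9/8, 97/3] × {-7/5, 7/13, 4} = [-9/8, 97/3] × {-7/5, 7/13, 4}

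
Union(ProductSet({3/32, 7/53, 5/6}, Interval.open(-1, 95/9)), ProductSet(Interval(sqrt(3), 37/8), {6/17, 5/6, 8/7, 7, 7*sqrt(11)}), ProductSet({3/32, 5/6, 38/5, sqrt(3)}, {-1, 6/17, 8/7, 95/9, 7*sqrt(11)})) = Union(ProductSet({3/32, 7/53, 5/6}, Interval.open(-1, 95/9)), ProductSet({3/32, 5/6, 38/5, sqrt(3)}, {-1, 6/17, 8/7, 95/9, 7*sqrt(11)}), ProductSet(Interval(sqrt(3), 37/8), {6/17, 5/6, 8/7, 7, 7*sqrt(11)}))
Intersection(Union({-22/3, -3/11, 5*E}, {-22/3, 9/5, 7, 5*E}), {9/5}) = {9/5}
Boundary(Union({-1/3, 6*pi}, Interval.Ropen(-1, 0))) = {-1, 0, 6*pi}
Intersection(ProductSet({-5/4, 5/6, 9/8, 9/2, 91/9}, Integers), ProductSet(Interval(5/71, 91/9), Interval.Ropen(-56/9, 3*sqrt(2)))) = ProductSet({5/6, 9/8, 9/2, 91/9}, Range(-6, 5, 1))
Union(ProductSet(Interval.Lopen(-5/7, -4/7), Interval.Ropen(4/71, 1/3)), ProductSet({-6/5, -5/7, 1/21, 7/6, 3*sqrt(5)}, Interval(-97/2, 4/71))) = Union(ProductSet({-6/5, -5/7, 1/21, 7/6, 3*sqrt(5)}, Interval(-97/2, 4/71)), ProductSet(Interval.Lopen(-5/7, -4/7), Interval.Ropen(4/71, 1/3)))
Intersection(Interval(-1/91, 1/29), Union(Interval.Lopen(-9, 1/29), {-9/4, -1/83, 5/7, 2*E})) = Interval(-1/91, 1/29)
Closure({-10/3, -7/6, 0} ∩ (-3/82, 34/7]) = {0}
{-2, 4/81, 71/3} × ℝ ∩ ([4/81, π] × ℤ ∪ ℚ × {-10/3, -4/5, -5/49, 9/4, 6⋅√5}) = ({4/81} × ℤ) ∪ ({-2, 4/81, 71/3} × {-10/3, -4/5, -5/49, 9/4, 6⋅√5})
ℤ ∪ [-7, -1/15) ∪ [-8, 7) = ℤ ∪ [-8, 7]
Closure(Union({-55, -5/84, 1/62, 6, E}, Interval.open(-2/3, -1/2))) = Union({-55, -5/84, 1/62, 6, E}, Interval(-2/3, -1/2))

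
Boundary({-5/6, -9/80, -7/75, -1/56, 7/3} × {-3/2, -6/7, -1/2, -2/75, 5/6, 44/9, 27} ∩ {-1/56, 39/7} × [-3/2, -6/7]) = {-1/56} × {-3/2, -6/7}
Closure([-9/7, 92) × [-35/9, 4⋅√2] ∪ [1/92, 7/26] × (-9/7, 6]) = ([1/92, 7/26] × (-9/7, 6]) ∪ ([-9/7, 92] × [-35/9, 4⋅√2])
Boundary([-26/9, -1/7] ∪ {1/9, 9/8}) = {-26/9, -1/7, 1/9, 9/8}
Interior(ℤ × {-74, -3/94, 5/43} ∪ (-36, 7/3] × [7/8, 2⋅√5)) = ((-36, 7/3) ∪ ((-36, 7/3) \ ℤ)) × (7/8, 2⋅√5)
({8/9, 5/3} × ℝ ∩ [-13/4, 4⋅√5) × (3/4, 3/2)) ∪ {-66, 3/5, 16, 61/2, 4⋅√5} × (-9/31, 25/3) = ({8/9, 5/3} × (3/4, 3/2)) ∪ ({-66, 3/5, 16, 61/2, 4⋅√5} × (-9/31, 25/3))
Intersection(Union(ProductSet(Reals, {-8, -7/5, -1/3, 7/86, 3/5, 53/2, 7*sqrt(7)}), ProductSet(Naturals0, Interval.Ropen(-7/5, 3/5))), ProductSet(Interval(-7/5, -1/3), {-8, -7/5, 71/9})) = ProductSet(Interval(-7/5, -1/3), {-8, -7/5})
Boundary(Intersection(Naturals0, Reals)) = Naturals0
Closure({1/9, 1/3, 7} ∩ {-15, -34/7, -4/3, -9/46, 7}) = {7}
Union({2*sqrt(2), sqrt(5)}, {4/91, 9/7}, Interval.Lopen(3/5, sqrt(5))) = Union({4/91, 2*sqrt(2)}, Interval.Lopen(3/5, sqrt(5)))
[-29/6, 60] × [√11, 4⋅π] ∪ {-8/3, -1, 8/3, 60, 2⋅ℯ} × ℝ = ({-8/3, -1, 8/3, 60, 2⋅ℯ} × ℝ) ∪ ([-29/6, 60] × [√11, 4⋅π])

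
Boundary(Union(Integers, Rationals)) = Reals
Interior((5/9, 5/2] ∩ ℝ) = (5/9, 5/2)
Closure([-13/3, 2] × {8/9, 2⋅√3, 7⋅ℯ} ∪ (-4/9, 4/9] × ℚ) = ([-4/9, 4/9] × ℝ) ∪ ([-13/3, 2] × {8/9, 2⋅√3, 7⋅ℯ})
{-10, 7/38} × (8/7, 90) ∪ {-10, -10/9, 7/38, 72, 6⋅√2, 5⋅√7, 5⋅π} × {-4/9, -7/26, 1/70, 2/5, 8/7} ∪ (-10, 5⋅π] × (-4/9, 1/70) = ({-10, 7/38} × (8/7, 90)) ∪ ((-10, 5⋅π] × (-4/9, 1/70)) ∪ ({-10, -10/9, 7/38, 72, 6⋅√2, 5⋅√7, 5⋅π} × {-4/9, -7/26, 1/70, 2/5, 8/7})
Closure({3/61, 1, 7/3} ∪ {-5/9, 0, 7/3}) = {-5/9, 0, 3/61, 1, 7/3}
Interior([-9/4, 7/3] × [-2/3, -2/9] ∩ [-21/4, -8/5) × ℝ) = (-9/4, -8/5) × (-2/3, -2/9)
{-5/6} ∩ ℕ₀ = ∅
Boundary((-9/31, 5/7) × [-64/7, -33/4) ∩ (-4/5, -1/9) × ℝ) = ({-9/31, -1/9} × [-64/7, -33/4]) ∪ ([-9/31, -1/9] × {-64/7, -33/4})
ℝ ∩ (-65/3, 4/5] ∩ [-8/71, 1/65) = [-8/71, 1/65)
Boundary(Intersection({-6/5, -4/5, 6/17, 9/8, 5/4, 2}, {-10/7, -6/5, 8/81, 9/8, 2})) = {-6/5, 9/8, 2}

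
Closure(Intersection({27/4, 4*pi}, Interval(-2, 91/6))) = {27/4, 4*pi}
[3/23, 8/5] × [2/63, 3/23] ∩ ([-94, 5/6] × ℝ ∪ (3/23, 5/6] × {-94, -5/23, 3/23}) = [3/23, 5/6] × [2/63, 3/23]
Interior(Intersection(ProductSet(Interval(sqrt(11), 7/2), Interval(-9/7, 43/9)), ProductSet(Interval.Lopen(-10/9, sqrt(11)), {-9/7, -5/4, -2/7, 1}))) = EmptySet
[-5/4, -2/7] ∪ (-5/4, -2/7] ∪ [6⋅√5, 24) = [-5/4, -2/7] ∪ [6⋅√5, 24)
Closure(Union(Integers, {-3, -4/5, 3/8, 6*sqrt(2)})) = Union({-4/5, 3/8, 6*sqrt(2)}, Integers)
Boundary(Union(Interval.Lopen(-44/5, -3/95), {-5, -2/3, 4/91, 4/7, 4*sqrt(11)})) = {-44/5, -3/95, 4/91, 4/7, 4*sqrt(11)}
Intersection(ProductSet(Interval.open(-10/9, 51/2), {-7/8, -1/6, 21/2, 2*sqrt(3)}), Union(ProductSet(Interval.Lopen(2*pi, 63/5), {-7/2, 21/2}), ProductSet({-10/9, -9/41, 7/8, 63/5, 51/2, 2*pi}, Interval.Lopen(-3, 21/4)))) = Union(ProductSet({-9/41, 7/8, 63/5, 2*pi}, {-7/8, -1/6, 2*sqrt(3)}), ProductSet(Interval.Lopen(2*pi, 63/5), {21/2}))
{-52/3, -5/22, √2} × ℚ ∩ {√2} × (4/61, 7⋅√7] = {√2} × (ℚ ∩ (4/61, 7⋅√7])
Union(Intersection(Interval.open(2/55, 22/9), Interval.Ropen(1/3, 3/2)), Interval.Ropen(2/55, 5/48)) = Union(Interval.Ropen(2/55, 5/48), Interval.Ropen(1/3, 3/2))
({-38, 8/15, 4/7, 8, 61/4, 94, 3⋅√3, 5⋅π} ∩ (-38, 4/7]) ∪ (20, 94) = {8/15, 4/7} ∪ (20, 94)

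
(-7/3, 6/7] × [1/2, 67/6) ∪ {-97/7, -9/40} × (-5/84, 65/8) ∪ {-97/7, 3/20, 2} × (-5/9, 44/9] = ({-97/7, -9/40} × (-5/84, 65/8)) ∪ ({-97/7, 3/20, 2} × (-5/9, 44/9]) ∪ ((-7/3, 6/7] × [1/2, 67/6))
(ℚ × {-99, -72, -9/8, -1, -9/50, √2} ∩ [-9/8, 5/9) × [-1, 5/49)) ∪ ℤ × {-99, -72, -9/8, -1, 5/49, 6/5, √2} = ((ℚ ∩ [-9/8, 5/9)) × {-1, -9/50}) ∪ (ℤ × {-99, -72, -9/8, -1, 5/49, 6/5, √2})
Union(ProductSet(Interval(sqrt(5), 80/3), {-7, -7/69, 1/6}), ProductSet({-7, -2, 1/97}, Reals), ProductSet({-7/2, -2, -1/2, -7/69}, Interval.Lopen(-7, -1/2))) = Union(ProductSet({-7, -2, 1/97}, Reals), ProductSet({-7/2, -2, -1/2, -7/69}, Interval.Lopen(-7, -1/2)), ProductSet(Interval(sqrt(5), 80/3), {-7, -7/69, 1/6}))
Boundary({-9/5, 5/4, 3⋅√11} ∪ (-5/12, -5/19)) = {-9/5, -5/12, -5/19, 5/4, 3⋅√11}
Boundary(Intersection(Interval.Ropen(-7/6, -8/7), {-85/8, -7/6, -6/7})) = {-7/6}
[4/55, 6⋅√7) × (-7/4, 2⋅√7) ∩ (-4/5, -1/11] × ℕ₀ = ∅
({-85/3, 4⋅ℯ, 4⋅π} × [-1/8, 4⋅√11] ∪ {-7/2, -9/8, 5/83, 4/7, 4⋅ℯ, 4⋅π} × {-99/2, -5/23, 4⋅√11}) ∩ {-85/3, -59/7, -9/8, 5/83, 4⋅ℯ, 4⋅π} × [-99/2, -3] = {-9/8, 5/83, 4⋅ℯ, 4⋅π} × {-99/2}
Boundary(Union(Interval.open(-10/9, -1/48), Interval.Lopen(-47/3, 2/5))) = {-47/3, 2/5}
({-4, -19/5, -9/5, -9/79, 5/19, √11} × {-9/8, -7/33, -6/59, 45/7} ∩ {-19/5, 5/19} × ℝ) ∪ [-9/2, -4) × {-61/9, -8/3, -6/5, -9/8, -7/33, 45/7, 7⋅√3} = ({-19/5, 5/19} × {-9/8, -7/33, -6/59, 45/7}) ∪ ([-9/2, -4) × {-61/9, -8/3, -6/5, -9/8, -7/33, 45/7, 7⋅√3})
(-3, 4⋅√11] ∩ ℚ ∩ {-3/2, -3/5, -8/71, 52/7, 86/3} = {-3/2, -3/5, -8/71, 52/7}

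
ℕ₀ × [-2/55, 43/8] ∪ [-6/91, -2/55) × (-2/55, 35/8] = (ℕ₀ × [-2/55, 43/8]) ∪ ([-6/91, -2/55) × (-2/55, 35/8])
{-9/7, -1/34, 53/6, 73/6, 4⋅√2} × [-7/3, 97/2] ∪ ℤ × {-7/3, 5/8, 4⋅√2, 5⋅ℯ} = (ℤ × {-7/3, 5/8, 4⋅√2, 5⋅ℯ}) ∪ ({-9/7, -1/34, 53/6, 73/6, 4⋅√2} × [-7/3, 97/2])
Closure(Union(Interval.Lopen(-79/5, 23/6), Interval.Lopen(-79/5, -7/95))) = Interval(-79/5, 23/6)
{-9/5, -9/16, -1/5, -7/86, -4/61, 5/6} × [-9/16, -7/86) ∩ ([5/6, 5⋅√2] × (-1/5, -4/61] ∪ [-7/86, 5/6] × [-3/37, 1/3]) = {5/6} × (-1/5, -7/86)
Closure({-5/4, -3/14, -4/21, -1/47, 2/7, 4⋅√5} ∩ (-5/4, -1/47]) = {-3/14, -4/21, -1/47}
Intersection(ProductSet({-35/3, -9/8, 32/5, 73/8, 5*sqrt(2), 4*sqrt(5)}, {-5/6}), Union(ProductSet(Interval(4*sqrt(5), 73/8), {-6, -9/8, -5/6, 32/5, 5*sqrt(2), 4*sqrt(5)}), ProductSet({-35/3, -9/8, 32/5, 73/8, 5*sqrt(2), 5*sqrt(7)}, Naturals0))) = ProductSet({73/8, 4*sqrt(5)}, {-5/6})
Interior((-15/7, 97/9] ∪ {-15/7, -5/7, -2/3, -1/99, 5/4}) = (-15/7, 97/9)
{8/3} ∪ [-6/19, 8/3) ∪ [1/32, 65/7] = [-6/19, 65/7]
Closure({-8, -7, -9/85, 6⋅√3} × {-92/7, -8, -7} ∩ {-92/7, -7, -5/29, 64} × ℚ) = {-7} × {-92/7, -8, -7}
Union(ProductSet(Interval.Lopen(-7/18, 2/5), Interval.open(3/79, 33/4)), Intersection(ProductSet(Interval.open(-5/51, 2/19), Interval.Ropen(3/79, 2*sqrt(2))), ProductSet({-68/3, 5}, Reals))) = ProductSet(Interval.Lopen(-7/18, 2/5), Interval.open(3/79, 33/4))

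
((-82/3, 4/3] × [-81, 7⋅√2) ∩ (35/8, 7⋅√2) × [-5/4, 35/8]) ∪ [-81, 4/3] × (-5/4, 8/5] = [-81, 4/3] × (-5/4, 8/5]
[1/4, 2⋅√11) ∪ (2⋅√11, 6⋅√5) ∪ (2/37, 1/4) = (2/37, 2⋅√11) ∪ (2⋅√11, 6⋅√5)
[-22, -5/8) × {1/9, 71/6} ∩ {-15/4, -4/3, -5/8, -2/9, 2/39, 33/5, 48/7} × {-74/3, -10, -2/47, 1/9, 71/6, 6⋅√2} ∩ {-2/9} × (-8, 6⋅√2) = ∅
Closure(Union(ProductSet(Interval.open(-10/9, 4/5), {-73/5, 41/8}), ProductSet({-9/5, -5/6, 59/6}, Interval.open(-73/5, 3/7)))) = Union(ProductSet({-9/5, -5/6, 59/6}, Interval(-73/5, 3/7)), ProductSet(Interval(-10/9, 4/5), {-73/5, 41/8}))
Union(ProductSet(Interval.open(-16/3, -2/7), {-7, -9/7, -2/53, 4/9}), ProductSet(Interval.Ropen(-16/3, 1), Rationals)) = ProductSet(Interval.Ropen(-16/3, 1), Rationals)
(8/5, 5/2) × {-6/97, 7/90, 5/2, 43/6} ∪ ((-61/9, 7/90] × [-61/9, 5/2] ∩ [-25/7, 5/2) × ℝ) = ([-25/7, 7/90] × [-61/9, 5/2]) ∪ ((8/5, 5/2) × {-6/97, 7/90, 5/2, 43/6})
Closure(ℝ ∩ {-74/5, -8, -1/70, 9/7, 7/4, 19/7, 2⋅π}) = {-74/5, -8, -1/70, 9/7, 7/4, 19/7, 2⋅π}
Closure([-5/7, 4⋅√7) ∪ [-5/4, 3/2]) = [-5/4, 4⋅√7]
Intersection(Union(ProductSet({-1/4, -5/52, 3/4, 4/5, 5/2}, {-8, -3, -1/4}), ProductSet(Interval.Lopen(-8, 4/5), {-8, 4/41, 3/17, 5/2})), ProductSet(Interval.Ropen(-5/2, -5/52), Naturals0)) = EmptySet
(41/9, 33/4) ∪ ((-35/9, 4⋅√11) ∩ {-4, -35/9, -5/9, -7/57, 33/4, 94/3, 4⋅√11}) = {-5/9, -7/57} ∪ (41/9, 33/4]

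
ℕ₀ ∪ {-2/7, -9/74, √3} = {-2/7, -9/74, √3} ∪ ℕ₀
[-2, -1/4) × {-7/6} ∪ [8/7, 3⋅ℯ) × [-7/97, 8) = ([-2, -1/4) × {-7/6}) ∪ ([8/7, 3⋅ℯ) × [-7/97, 8))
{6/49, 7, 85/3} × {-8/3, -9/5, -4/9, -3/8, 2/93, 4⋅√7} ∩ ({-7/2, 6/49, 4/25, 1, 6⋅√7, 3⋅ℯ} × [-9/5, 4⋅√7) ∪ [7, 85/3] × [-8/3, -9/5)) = ({7, 85/3} × {-8/3}) ∪ ({6/49} × {-9/5, -4/9, -3/8, 2/93})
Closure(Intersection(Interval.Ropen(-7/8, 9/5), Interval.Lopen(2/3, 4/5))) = Interval(2/3, 4/5)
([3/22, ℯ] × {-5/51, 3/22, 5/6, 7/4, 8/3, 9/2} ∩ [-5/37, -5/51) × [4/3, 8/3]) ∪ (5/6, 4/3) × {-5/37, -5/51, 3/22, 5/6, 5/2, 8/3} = (5/6, 4/3) × {-5/37, -5/51, 3/22, 5/6, 5/2, 8/3}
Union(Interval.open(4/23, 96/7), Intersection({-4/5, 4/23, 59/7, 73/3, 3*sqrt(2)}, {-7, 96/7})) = Interval.open(4/23, 96/7)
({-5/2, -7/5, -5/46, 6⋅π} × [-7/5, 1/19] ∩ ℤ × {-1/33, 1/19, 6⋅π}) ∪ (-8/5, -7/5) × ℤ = (-8/5, -7/5) × ℤ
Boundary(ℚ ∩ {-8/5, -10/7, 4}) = {-8/5, -10/7, 4}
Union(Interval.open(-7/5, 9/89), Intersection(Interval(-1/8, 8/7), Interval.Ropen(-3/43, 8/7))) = Interval.open(-7/5, 8/7)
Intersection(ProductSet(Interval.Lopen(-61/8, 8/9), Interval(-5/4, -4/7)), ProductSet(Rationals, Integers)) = ProductSet(Intersection(Interval.Lopen(-61/8, 8/9), Rationals), Range(-1, 0, 1))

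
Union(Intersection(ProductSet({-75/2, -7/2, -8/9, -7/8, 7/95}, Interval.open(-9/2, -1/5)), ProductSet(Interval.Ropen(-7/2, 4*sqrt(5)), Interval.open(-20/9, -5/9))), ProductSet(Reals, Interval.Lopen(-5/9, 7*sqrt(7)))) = Union(ProductSet({-7/2, -8/9, -7/8, 7/95}, Interval.open(-20/9, -5/9)), ProductSet(Reals, Interval.Lopen(-5/9, 7*sqrt(7))))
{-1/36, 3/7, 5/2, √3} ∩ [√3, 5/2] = {5/2, √3}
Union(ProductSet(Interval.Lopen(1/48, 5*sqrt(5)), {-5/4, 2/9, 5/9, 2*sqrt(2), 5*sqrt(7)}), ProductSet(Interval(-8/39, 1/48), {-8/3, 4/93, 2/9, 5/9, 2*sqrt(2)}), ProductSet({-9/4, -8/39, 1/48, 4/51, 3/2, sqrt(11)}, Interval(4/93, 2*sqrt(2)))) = Union(ProductSet({-9/4, -8/39, 1/48, 4/51, 3/2, sqrt(11)}, Interval(4/93, 2*sqrt(2))), ProductSet(Interval(-8/39, 1/48), {-8/3, 4/93, 2/9, 5/9, 2*sqrt(2)}), ProductSet(Interval.Lopen(1/48, 5*sqrt(5)), {-5/4, 2/9, 5/9, 2*sqrt(2), 5*sqrt(7)}))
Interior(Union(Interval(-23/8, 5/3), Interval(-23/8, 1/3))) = Interval.open(-23/8, 5/3)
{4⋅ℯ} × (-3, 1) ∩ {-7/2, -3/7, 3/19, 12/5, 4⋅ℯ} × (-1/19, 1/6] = {4⋅ℯ} × (-1/19, 1/6]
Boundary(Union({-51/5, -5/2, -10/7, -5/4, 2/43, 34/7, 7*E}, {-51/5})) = {-51/5, -5/2, -10/7, -5/4, 2/43, 34/7, 7*E}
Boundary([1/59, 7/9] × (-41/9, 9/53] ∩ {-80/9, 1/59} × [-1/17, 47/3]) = {1/59} × [-1/17, 9/53]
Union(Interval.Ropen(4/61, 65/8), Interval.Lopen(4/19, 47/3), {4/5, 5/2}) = Interval(4/61, 47/3)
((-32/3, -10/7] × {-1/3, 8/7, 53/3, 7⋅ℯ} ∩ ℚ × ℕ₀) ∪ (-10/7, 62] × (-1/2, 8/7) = (-10/7, 62] × (-1/2, 8/7)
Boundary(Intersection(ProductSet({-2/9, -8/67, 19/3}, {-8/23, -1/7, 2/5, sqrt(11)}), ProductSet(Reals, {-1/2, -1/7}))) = ProductSet({-2/9, -8/67, 19/3}, {-1/7})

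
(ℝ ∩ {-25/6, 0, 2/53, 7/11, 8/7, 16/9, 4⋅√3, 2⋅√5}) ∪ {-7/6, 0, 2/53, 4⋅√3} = {-25/6, -7/6, 0, 2/53, 7/11, 8/7, 16/9, 4⋅√3, 2⋅√5}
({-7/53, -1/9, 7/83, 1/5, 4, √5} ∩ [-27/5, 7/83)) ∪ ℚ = ℚ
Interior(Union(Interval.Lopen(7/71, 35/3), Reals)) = Interval(-oo, oo)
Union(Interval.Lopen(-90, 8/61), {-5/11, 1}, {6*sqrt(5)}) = Union({1, 6*sqrt(5)}, Interval.Lopen(-90, 8/61))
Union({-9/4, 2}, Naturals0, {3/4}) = Union({-9/4, 3/4}, Naturals0)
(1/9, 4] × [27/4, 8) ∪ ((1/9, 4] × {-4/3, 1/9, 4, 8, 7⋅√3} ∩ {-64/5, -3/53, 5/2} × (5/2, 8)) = ({5/2} × {4}) ∪ ((1/9, 4] × [27/4, 8))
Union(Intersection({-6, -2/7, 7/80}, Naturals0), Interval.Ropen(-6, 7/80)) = Interval.Ropen(-6, 7/80)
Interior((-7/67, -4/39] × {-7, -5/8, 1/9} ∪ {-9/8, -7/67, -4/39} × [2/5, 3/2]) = ∅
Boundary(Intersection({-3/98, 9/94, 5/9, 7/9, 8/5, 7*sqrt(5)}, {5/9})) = {5/9}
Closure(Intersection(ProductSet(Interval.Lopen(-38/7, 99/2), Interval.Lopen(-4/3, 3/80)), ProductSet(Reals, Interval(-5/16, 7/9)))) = ProductSet(Interval(-38/7, 99/2), Interval(-5/16, 3/80))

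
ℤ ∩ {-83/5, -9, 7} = {-9, 7}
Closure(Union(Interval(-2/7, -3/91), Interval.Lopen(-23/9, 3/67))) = Interval(-23/9, 3/67)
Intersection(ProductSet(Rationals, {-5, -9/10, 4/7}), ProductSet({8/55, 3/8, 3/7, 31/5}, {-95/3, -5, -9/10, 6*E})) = ProductSet({8/55, 3/8, 3/7, 31/5}, {-5, -9/10})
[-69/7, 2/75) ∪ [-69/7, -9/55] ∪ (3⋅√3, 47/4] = [-69/7, 2/75) ∪ (3⋅√3, 47/4]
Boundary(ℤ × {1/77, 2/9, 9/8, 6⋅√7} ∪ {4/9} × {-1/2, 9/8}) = ({4/9} × {-1/2, 9/8}) ∪ (ℤ × {1/77, 2/9, 9/8, 6⋅√7})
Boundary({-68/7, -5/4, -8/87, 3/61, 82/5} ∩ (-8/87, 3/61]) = {3/61}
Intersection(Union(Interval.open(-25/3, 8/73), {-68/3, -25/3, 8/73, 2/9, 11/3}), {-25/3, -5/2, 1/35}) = {-25/3, -5/2, 1/35}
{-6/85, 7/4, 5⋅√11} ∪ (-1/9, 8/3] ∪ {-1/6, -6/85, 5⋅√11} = {-1/6, 5⋅√11} ∪ (-1/9, 8/3]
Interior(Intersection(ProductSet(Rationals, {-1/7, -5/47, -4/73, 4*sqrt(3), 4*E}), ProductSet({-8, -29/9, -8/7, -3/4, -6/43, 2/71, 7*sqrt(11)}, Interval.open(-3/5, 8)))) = EmptySet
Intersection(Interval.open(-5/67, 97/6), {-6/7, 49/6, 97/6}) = {49/6}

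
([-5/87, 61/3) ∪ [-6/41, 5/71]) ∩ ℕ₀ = {0, 1, …, 20}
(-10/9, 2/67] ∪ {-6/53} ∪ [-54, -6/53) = [-54, 2/67]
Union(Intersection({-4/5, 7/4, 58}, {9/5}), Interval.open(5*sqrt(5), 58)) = Interval.open(5*sqrt(5), 58)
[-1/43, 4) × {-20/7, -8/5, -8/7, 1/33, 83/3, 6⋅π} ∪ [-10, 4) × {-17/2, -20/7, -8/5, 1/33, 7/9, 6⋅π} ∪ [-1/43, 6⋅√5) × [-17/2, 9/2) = ([-10, 4) × {-17/2, -20/7, -8/5, 1/33, 7/9, 6⋅π}) ∪ ([-1/43, 4) × {-20/7, -8/5, -8/7, 1/33, 83/3, 6⋅π}) ∪ ([-1/43, 6⋅√5) × [-17/2, 9/2))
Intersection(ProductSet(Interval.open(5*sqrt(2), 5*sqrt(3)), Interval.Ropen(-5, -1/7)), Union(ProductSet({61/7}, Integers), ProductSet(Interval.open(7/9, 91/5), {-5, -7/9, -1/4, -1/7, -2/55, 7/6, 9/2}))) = ProductSet(Interval.open(5*sqrt(2), 5*sqrt(3)), {-5, -7/9, -1/4})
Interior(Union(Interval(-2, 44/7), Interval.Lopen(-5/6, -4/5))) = Interval.open(-2, 44/7)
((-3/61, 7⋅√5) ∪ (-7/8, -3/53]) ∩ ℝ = (-7/8, -3/53] ∪ (-3/61, 7⋅√5)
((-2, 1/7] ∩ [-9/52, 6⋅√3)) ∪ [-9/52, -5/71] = [-9/52, 1/7]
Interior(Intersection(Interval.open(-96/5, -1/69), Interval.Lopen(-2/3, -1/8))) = Interval.open(-2/3, -1/8)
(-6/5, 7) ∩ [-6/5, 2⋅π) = (-6/5, 2⋅π)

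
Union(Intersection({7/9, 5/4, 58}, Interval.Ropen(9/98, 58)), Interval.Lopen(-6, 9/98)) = Union({7/9, 5/4}, Interval.Lopen(-6, 9/98))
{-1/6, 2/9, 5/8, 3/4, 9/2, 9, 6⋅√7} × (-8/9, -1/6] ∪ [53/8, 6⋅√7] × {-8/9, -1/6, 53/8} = ([53/8, 6⋅√7] × {-8/9, -1/6, 53/8}) ∪ ({-1/6, 2/9, 5/8, 3/4, 9/2, 9, 6⋅√7} × (-8/9, -1/6])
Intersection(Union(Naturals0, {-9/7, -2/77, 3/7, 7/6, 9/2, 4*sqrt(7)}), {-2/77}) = {-2/77}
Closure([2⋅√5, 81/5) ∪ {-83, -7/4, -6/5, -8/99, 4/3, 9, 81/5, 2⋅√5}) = {-83, -7/4, -6/5, -8/99, 4/3} ∪ [2⋅√5, 81/5]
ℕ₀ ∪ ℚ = ℚ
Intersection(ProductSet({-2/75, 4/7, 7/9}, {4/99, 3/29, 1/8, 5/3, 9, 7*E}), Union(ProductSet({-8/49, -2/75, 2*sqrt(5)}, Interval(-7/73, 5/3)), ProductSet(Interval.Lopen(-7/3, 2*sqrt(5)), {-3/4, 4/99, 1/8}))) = Union(ProductSet({-2/75}, {4/99, 3/29, 1/8, 5/3}), ProductSet({-2/75, 4/7, 7/9}, {4/99, 1/8}))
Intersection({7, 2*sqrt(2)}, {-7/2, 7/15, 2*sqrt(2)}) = {2*sqrt(2)}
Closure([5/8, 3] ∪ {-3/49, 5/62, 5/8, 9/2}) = {-3/49, 5/62, 9/2} ∪ [5/8, 3]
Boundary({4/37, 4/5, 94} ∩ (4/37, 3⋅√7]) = {4/5}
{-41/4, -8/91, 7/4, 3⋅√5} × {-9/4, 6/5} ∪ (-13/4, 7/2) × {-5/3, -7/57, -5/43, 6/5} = ((-13/4, 7/2) × {-5/3, -7/57, -5/43, 6/5}) ∪ ({-41/4, -8/91, 7/4, 3⋅√5} × {-9/4, 6/5})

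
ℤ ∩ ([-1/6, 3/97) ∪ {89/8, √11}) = {0}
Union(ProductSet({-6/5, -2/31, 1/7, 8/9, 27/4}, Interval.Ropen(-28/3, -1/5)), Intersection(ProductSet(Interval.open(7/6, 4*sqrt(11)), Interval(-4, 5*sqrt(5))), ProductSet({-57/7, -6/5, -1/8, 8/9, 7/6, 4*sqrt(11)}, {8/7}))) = ProductSet({-6/5, -2/31, 1/7, 8/9, 27/4}, Interval.Ropen(-28/3, -1/5))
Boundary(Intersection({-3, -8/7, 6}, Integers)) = {-3, 6}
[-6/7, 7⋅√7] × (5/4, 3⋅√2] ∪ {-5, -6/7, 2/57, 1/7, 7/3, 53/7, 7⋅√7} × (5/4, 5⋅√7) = ([-6/7, 7⋅√7] × (5/4, 3⋅√2]) ∪ ({-5, -6/7, 2/57, 1/7, 7/3, 53/7, 7⋅√7} × (5/4, 5⋅√7))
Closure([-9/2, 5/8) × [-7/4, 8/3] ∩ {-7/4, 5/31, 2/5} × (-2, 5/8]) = {-7/4, 5/31, 2/5} × [-7/4, 5/8]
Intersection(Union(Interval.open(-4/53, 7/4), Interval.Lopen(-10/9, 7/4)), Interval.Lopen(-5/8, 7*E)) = Interval.Lopen(-5/8, 7/4)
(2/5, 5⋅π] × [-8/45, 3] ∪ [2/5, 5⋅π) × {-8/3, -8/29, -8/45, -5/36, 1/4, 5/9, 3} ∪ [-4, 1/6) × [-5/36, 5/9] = ([-4, 1/6) × [-5/36, 5/9]) ∪ ((2/5, 5⋅π] × [-8/45, 3]) ∪ ([2/5, 5⋅π) × {-8/3, -8/29, -8/45, -5/36, 1/4, 5/9, 3})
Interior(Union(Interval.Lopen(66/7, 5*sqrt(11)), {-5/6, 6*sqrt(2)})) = Interval.open(66/7, 5*sqrt(11))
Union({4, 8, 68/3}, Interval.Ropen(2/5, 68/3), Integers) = Union(Integers, Interval(2/5, 68/3))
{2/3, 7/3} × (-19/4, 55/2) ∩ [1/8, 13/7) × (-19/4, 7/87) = {2/3} × (-19/4, 7/87)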